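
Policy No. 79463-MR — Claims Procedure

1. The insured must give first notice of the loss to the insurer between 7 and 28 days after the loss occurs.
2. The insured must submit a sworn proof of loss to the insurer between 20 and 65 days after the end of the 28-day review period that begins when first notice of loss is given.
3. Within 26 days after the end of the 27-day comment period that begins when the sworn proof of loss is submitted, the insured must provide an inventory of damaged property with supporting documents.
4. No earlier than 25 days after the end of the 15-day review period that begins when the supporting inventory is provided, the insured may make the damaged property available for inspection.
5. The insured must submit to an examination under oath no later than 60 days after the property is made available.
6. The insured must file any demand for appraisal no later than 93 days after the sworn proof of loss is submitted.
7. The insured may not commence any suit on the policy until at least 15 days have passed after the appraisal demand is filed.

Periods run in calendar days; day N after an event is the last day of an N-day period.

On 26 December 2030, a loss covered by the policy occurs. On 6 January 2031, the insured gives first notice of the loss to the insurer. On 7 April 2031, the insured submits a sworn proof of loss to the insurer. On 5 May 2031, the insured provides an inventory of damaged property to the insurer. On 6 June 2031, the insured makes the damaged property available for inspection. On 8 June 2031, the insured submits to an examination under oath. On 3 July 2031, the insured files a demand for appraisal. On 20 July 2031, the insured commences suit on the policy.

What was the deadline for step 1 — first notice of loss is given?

23 January 2031

Step 1 runs from 26 December 2030, when the loss occurs. The window is 7–28 days after 26 December 2030; it closes on 23 January 2031.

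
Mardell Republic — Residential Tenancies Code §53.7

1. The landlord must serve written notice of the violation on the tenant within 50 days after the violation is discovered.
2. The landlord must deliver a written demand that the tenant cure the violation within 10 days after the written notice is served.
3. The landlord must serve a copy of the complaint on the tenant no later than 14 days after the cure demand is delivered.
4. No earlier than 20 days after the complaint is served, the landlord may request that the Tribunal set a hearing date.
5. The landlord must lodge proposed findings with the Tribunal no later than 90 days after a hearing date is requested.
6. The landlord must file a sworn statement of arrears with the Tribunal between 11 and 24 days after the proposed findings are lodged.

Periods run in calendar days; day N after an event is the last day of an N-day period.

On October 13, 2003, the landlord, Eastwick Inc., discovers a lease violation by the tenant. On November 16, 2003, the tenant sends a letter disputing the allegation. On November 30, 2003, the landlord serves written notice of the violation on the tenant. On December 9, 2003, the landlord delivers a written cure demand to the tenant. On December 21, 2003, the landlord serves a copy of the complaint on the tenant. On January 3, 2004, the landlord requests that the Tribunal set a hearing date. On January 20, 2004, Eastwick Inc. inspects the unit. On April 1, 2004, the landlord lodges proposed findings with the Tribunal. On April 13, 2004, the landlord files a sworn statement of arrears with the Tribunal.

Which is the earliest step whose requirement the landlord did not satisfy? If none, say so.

Step 4

(1) due by October 13, 2003 + 50 days = December 2, 2003; completed November 30, 2003, before the deadline.
(2) due by November 30, 2003 + 10 days = December 10, 2003; completed December 9, 2003, before the deadline.
(3) due by December 9, 2003 + 14 days = December 23, 2003; completed December 21, 2003, before the deadline.
(4) permitted from December 21, 2003 + 20 days = January 10, 2004 onward; done January 3, 2004 — 7 days too early.
The procedure was therefore not followed at step 4.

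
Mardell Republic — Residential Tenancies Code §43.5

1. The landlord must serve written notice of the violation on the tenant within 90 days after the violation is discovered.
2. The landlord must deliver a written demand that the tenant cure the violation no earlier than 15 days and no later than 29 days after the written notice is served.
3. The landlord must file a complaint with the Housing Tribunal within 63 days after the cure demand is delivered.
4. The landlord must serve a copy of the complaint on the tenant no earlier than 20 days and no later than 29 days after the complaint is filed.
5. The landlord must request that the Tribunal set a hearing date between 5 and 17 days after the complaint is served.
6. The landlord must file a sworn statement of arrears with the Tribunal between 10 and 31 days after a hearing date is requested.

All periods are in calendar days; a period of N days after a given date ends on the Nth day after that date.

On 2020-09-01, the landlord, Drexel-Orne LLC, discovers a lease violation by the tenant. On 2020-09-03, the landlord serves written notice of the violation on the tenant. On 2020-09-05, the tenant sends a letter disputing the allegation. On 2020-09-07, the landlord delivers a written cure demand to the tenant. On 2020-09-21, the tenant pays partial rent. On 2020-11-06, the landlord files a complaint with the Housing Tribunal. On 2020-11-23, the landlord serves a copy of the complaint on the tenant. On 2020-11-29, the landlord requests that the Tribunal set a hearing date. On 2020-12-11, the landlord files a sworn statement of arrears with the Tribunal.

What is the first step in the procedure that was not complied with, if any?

Step 2

(1) due by 2020-09-01 + 90 days = 2020-11-30; done 2020-09-03 — timely.
(2) the permitted window runs from 2020-09-03 + 15 = 2020-09-18 to 2020-09-03 + 29 = 2020-10-02; done 2020-09-07 — 11 days before the window opened.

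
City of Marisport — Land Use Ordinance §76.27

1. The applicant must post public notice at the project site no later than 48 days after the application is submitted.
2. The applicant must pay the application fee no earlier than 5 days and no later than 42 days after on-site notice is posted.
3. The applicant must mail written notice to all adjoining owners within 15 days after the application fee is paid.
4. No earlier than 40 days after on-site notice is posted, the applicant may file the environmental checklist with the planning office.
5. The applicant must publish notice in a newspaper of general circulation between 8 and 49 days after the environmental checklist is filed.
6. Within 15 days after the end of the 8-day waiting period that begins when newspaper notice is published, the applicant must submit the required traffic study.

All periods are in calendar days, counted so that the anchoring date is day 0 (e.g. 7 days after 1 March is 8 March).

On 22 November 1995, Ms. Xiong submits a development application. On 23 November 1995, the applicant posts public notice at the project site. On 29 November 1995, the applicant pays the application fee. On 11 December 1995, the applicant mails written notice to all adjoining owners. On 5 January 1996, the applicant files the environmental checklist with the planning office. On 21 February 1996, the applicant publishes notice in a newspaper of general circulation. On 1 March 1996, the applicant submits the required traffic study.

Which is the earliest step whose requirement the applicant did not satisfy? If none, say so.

Step 1: 48 days after 22 November 1995 (when the application is submitted) is 9 January 1996; 23 November 1995 is within that limit.
Step 2: the window is 5–42 days after 23 November 1995 (when on-site notice is posted), so 28 November 1995 through 4 January 1996; done 29 November 1995, which is between those dates.
Step 3: 15 days after 29 November 1995 (when the application fee is paid) is 14 December 1995; 11 December 1995 is within that limit.
Step 4: the earliest permitted date is 40 days after 23 November 1995 (when on-site notice is posted), i.e. 2 January 1996; 5 January 1996 is on or after that date.
Step 5: the window is 8–49 days after 5 January 1996 (when the environmental checklist is filed), so 13 January 1996 through 23 February 1996; done 21 February 1996 — within the window.
Step 6: 15 days after 29 February 1996 (end of the 8-day waiting period, which began when newspaper notice is published on 21 February 1996) is 15 March 1996; completed 1 March 1996, before the deadline.

None — every step was satisfied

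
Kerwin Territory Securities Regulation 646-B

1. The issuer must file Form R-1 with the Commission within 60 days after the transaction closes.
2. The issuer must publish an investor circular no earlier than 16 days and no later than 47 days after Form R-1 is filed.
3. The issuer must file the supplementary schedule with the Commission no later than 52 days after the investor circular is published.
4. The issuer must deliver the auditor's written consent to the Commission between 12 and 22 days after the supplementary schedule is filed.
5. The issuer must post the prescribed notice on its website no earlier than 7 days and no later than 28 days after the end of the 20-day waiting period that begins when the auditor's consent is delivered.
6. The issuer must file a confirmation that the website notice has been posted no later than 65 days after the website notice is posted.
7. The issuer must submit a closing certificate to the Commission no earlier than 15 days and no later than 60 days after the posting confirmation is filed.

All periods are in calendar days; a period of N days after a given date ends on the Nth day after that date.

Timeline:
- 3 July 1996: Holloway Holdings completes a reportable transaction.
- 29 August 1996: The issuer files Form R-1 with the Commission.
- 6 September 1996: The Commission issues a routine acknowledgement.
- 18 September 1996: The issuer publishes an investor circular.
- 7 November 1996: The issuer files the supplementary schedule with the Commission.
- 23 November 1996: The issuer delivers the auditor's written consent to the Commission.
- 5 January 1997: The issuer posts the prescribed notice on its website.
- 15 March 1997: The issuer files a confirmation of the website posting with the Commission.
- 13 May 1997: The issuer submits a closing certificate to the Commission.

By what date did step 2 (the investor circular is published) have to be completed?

Step 2 runs from 29 August 1996, when Form R-1 is filed. The window is 16–47 days after 29 August 1996; it closes on 15 October 1996.

15 October 1996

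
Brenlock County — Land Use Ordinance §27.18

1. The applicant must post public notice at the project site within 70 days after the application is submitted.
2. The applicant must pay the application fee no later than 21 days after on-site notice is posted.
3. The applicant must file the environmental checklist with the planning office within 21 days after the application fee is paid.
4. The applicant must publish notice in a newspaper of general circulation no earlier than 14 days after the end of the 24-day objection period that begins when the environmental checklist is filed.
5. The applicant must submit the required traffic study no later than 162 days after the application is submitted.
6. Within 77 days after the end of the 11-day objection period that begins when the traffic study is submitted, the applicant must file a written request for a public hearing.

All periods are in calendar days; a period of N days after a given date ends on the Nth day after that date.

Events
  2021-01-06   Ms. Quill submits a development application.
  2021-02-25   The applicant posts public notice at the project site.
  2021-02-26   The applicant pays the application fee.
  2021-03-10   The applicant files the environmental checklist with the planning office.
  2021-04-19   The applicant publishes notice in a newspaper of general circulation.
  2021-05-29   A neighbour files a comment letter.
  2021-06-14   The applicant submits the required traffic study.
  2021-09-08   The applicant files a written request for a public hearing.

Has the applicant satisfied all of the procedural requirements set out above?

Yes

Step 1 — counting 70 days from 2021-01-06 (when the application is submitted) gives a deadline of 2021-03-17; 2021-02-25 is within that limit.
Step 2 — counting 21 days from 2021-02-25 (when on-site notice is posted) gives a deadline of 2021-03-18; done 2021-02-26 — timely.
Step 3 — counting 21 days from 2021-02-26 (when the application fee is paid) gives a deadline of 2021-03-19; completed 2021-03-10, before the deadline.
Step 4 — must wait 14 days from 2021-04-03 (end of the 24-day objection period, which began when the environmental checklist is filed on 2021-03-10), so not before 2021-04-17; 2021-04-19 is on or after that date.
Step 5 — counting 162 days from 2021-01-06 (when the application is submitted) gives a deadline of 2021-06-17; completed 2021-06-14, before the deadline.
Step 6 — counting 77 days from 2021-06-25 (end of the 11-day objection period, which began when the traffic study is submitted on 2021-06-14) gives a deadline of 2021-09-10; 2021-09-08 is within that limit.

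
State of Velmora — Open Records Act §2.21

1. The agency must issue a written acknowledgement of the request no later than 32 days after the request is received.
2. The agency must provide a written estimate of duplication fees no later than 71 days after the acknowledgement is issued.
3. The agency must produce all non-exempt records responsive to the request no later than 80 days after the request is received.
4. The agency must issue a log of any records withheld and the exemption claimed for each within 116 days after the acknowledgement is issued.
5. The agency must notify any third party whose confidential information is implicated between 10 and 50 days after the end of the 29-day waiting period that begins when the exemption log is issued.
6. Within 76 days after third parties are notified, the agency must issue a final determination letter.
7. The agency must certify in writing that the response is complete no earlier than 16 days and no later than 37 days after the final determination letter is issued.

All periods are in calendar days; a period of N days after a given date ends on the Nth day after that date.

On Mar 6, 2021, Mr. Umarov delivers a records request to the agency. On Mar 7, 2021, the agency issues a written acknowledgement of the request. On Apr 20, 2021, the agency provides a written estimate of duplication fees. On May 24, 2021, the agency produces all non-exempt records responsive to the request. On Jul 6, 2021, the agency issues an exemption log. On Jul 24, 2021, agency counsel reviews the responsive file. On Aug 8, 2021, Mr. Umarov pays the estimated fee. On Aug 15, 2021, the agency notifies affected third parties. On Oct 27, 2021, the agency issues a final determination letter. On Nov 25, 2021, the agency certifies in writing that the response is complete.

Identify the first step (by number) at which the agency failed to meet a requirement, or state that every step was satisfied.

Step 4

Step 1 — counting 32 days from Mar 6, 2021 (when the request is received) gives a deadline of Apr 7, 2021; completed Mar 7, 2021, before the deadline.
Step 2 — counting 71 days from Mar 7, 2021 (when the acknowledgement is issued) gives a deadline of May 17, 2021; done Apr 20, 2021 — timely.
Step 3 — counting 80 days from Mar 6, 2021 (when the request is received) gives a deadline of May 25, 2021; May 24, 2021 is within that limit.
Step 4 — counting 116 days from Mar 7, 2021 (when the acknowledgement is issued) gives a deadline of Jul 1, 2021; Jul 6, 2021 misses that deadline by 5 days.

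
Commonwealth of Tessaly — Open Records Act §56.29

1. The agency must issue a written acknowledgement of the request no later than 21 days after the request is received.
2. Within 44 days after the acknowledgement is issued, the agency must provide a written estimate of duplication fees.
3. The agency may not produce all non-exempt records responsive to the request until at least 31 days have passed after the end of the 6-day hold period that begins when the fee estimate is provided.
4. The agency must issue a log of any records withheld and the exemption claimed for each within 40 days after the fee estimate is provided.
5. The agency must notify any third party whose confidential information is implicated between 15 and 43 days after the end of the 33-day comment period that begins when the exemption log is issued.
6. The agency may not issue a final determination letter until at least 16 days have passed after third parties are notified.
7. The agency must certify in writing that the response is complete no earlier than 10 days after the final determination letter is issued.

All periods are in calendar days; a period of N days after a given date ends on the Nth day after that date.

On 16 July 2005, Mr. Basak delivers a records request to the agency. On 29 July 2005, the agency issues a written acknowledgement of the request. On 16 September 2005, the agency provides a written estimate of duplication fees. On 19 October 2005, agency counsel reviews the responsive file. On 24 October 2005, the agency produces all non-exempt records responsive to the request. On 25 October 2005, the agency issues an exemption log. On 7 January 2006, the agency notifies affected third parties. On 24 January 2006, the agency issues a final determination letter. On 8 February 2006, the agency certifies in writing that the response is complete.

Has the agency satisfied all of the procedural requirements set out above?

No

(1) due by 16 July 2005 + 21 days = 6 August 2005; 29 July 2005 is within that limit.
(2) due by 29 July 2005 + 44 days = 11 September 2005; done 16 September 2005 — 5 days late.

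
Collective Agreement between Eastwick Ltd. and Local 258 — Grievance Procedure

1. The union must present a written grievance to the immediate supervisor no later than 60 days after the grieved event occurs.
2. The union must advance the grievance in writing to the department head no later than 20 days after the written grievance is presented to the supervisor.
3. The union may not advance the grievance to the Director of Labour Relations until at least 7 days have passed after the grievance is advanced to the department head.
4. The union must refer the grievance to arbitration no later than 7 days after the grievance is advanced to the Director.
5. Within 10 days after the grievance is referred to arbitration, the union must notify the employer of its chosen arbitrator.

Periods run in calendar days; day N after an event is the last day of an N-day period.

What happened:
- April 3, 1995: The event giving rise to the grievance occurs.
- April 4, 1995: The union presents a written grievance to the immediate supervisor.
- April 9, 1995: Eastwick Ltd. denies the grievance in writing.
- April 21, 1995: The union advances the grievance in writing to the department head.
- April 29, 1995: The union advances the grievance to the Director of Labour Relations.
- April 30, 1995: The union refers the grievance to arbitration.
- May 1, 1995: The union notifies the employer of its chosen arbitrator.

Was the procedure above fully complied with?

Yes

(1) due by April 3, 1995 + 60 days = June 2, 1995; April 4, 1995 is within that limit.
(2) due by April 4, 1995 + 20 days = April 24, 1995; April 21, 1995 is within that limit.
(3) permitted from April 21, 1995 + 7 days = April 28, 1995 onward; done April 29, 1995 — permitted.
(4) due by April 29, 1995 + 7 days = May 6, 1995; completed April 30, 1995, before the deadline.
(5) due by April 30, 1995 + 10 days = May 10, 1995; completed May 1, 1995, before the deadline.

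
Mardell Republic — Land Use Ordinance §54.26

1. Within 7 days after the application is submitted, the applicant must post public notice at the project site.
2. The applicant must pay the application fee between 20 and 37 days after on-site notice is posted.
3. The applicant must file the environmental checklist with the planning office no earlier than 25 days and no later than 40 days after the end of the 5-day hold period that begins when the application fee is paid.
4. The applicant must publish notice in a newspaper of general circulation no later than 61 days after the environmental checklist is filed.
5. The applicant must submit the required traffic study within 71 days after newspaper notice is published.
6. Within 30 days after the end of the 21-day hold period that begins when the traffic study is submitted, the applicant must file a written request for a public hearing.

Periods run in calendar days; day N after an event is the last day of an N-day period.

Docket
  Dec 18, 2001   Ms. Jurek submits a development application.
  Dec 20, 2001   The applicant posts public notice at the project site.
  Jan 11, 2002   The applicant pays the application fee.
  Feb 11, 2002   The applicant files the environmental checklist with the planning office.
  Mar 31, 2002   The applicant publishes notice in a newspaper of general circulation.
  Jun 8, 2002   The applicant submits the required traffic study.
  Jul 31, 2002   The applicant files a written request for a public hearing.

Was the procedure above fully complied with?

No

(1) due by Dec 18, 2001 + 7 days = Dec 25, 2001; done Dec 20, 2001 — timely.
(2) the permitted window runs from Dec 20, 2001 + 20 = Jan 9, 2002 to Dec 20, 2001 + 37 = Jan 26, 2002; done Jan 11, 2002, which is between those dates.
(3) the permitted window runs from Jan 16, 2002 + 25 = Feb 10, 2002 to Jan 16, 2002 + 40 = Feb 25, 2002; Feb 11, 2002 falls inside that range.
(4) due by Feb 11, 2002 + 61 days = Apr 13, 2002; Mar 31, 2002 is within that limit.
(5) due by Mar 31, 2002 + 71 days = Jun 10, 2002; Jun 8, 2002 is within that limit.
(6) due by Jun 29, 2002 + 30 days = Jul 29, 2002; done Jul 31, 2002 — 2 days late.
The analysis stops there.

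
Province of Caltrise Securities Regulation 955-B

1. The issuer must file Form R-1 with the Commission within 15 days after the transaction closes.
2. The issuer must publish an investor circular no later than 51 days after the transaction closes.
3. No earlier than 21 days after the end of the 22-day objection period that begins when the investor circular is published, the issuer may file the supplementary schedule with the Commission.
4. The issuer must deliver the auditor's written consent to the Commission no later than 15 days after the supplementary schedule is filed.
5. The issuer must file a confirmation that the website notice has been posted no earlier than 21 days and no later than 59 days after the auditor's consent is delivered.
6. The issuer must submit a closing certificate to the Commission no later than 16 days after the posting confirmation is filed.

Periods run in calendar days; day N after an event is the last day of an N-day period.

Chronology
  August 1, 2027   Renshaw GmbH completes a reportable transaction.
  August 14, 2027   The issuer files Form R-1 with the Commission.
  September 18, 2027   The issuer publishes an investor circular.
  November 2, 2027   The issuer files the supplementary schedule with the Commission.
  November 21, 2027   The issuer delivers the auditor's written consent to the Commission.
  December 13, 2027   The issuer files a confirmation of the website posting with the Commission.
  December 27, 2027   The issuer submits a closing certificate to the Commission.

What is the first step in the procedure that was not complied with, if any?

Step 1: 15 days after August 1, 2027 (when the transaction closes) is August 16, 2027; done August 14, 2027 — timely.
Step 2: 51 days after August 1, 2027 (when the transaction closes) is September 21, 2027; completed September 18, 2027, before the deadline.
Step 3: the earliest permitted date is 21 days after October 10, 2027 (end of the 22-day objection period, which began when the investor circular is published on September 18, 2027), i.e. October 31, 2027; done November 2, 2027, after the minimum wait.
Step 4: 15 days after November 2, 2027 (when the supplementary schedule is filed) is November 17, 2027; not done until November 21, 2027, 4 days after the deadline.
That is the first point of non-compliance.

Step 4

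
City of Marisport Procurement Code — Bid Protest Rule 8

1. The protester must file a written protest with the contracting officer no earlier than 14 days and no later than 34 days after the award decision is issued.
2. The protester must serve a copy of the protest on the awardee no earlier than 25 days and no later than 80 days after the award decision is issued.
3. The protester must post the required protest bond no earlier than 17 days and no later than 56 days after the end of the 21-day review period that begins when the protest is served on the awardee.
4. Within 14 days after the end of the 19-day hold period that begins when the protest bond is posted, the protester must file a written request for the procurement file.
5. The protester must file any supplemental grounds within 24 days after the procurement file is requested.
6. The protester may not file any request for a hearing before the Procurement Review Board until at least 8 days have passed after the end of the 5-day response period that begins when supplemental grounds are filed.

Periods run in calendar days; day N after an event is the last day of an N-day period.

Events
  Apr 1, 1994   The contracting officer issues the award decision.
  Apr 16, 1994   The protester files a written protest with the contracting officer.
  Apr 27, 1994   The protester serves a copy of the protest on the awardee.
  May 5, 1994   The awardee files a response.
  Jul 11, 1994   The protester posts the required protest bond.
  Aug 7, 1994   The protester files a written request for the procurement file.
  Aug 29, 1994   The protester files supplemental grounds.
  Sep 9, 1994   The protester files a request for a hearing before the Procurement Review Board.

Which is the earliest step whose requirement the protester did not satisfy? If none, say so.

(1) the permitted window runs from Apr 1, 1994 + 14 = Apr 15, 1994 to Apr 1, 1994 + 34 = May 5, 1994; Apr 16, 1994 falls inside that range.
(2) the permitted window runs from Apr 1, 1994 + 25 = Apr 26, 1994 to Apr 1, 1994 + 80 = Jun 20, 1994; Apr 27, 1994 falls inside that range.
(3) the permitted window runs from May 18, 1994 + 17 = Jun 4, 1994 to May 18, 1994 + 56 = Jul 13, 1994; done Jul 11, 1994, which is between those dates.
(4) due by Jul 30, 1994 + 14 days = Aug 13, 1994; Aug 7, 1994 is within that limit.
(5) due by Aug 7, 1994 + 24 days = Aug 31, 1994; done Aug 29, 1994 — timely.
(6) permitted from Sep 3, 1994 + 8 days = Sep 11, 1994 onward; Sep 9, 1994 is 2 days before the earliest permitted date.

Step 6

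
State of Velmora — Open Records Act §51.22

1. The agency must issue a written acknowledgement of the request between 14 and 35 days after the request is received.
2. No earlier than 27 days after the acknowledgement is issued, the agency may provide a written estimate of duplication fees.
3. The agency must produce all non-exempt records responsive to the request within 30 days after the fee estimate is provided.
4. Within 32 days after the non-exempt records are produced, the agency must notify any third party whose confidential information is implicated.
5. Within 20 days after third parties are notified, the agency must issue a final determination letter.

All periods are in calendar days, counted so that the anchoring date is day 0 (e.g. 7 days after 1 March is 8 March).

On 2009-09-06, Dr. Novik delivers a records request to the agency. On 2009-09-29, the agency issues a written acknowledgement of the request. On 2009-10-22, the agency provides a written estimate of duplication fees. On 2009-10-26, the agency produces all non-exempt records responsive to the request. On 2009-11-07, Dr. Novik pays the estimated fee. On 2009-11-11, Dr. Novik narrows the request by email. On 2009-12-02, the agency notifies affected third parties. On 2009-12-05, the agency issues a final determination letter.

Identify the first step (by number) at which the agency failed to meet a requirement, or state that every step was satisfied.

Step 2

(1) the permitted window runs from 2009-09-06 + 14 = 2009-09-20 to 2009-09-06 + 35 = 2009-10-11; 2009-09-29 falls inside that range.
(2) permitted from 2009-09-29 + 27 days = 2009-10-26 onward; done 2009-10-22 — 4 days too early.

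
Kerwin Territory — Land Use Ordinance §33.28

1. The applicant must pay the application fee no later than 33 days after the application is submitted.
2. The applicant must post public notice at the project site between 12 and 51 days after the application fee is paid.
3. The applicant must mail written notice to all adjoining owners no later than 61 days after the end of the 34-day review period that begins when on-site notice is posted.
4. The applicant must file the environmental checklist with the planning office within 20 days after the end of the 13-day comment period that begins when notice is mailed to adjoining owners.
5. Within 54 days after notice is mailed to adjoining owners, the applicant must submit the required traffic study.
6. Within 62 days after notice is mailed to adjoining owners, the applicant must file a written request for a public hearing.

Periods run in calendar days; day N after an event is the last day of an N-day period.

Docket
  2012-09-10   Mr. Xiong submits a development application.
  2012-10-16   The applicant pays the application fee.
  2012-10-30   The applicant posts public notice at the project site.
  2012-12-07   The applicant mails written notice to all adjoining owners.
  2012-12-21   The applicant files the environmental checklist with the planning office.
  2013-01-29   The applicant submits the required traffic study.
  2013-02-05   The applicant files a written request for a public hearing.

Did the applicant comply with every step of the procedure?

No

(1) due by 2012-09-10 + 33 days = 2012-10-13; done 2012-10-16 — 3 days late.
That is the first point of non-compliance.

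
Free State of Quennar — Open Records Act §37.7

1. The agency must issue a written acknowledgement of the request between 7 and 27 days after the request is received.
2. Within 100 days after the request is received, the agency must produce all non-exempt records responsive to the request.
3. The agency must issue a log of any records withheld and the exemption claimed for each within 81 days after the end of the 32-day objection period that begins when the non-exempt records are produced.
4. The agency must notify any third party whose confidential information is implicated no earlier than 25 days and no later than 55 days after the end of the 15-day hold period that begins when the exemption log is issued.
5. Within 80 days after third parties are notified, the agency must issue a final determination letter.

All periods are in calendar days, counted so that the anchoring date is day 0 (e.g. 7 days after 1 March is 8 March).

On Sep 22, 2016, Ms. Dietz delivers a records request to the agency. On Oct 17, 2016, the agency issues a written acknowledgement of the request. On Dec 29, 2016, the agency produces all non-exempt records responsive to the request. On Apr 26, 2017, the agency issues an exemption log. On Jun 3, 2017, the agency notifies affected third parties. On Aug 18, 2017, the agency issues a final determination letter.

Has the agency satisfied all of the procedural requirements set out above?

No

Step 1: the window is 7–27 days after Sep 22, 2016 (when the request is received), so Sep 29, 2016 through Oct 19, 2016; done Oct 17, 2016 — within the window.
Step 2: 100 days after Sep 22, 2016 (when the request is received) is Dec 31, 2016; completed Dec 29, 2016, before the deadline.
Step 3: 81 days after Jan 30, 2017 (end of the 32-day objection period, which began when the non-exempt records are produced on Dec 29, 2016) is Apr 21, 2017; done Apr 26, 2017 — 5 days late.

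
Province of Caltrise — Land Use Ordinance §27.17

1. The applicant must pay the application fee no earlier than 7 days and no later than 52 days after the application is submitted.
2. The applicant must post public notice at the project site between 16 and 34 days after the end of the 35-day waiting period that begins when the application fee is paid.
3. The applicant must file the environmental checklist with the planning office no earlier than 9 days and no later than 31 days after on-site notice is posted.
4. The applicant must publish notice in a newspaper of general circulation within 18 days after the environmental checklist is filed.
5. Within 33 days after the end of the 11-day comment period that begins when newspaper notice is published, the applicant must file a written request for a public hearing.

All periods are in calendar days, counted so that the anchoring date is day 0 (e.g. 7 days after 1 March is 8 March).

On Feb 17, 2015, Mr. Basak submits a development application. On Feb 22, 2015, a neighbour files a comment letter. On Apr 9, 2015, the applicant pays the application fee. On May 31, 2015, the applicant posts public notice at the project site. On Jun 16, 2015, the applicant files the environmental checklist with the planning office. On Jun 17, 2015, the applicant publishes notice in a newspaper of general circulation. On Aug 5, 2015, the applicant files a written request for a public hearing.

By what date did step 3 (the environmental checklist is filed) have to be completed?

Step 3 runs from May 31, 2015, when on-site notice is posted. The window is 9–31 days after May 31, 2015; it closes on Jul 1, 2015.

Jul 1, 2015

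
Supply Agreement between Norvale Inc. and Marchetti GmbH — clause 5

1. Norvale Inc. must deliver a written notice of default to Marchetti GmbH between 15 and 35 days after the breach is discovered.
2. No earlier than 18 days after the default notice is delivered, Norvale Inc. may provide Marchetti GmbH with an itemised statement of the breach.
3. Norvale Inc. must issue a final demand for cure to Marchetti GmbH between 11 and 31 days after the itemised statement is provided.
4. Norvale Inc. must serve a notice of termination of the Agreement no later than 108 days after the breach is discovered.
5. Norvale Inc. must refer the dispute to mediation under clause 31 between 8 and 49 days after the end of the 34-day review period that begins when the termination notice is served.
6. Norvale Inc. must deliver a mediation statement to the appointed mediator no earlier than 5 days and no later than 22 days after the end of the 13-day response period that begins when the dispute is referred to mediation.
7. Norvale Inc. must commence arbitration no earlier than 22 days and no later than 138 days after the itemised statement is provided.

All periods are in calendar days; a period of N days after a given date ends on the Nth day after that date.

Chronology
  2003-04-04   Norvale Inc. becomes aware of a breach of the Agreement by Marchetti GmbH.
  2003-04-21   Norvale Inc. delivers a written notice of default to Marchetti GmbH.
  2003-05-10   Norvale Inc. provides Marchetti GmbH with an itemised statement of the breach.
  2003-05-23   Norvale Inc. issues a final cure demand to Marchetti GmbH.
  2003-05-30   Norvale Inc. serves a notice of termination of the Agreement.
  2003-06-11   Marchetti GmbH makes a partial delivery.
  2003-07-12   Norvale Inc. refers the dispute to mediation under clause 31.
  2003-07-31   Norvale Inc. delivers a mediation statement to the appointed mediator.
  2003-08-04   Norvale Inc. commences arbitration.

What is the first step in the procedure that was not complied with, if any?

None — every step was satisfied

Step 1 — 15 and 35 days from 2003-04-04 (when the breach is discovered) are 2003-04-19 and 2003-05-09 respectively; done 2003-04-21 — within the window.
Step 2 — must wait 18 days from 2003-04-21 (when the default notice is delivered), so not before 2003-05-09; done 2003-05-10 — permitted.
Step 3 — 11 and 31 days from 2003-05-10 (when the itemised statement is provided) are 2003-05-21 and 2003-06-10 respectively; 2003-05-23 falls inside that range.
Step 4 — counting 108 days from 2003-04-04 (when the breach is discovered) gives a deadline of 2003-07-21; 2003-05-30 is within that limit.
Step 5 — 8 and 49 days from 2003-07-03 (end of the 34-day review period, which began when the termination notice is served on 2003-05-30) are 2003-07-11 and 2003-08-21 respectively; 2003-07-12 falls inside that range.
Step 6 — 5 and 22 days from 2003-07-25 (end of the 13-day response period, which began when the dispute is referred to mediation on 2003-07-12) are 2003-07-30 and 2003-08-16 respectively; 2003-07-31 falls inside that range.
Step 7 — 22 and 138 days from 2003-05-10 (when the itemised statement is provided) are 2003-06-01 and 2003-09-25 respectively; done 2003-08-04 — within the window.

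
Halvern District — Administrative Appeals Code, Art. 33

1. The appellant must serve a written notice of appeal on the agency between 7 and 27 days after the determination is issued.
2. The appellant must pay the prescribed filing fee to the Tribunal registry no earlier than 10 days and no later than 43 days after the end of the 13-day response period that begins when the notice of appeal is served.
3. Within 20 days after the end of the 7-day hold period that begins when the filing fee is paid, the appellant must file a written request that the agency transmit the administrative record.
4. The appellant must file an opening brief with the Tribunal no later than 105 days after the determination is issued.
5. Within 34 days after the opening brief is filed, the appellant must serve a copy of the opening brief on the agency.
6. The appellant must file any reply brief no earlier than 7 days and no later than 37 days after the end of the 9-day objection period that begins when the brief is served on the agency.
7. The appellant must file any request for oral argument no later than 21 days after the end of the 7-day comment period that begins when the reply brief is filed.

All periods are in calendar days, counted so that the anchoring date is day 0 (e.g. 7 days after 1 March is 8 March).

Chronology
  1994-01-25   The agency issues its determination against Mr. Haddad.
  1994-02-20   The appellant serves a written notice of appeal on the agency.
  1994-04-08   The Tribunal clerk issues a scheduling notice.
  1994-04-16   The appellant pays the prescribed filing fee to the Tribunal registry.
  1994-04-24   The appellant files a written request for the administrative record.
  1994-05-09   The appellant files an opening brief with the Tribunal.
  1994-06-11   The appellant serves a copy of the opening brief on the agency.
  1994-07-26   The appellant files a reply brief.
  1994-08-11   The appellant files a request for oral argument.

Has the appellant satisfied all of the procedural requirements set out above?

Step 1 — 7 and 27 days from 1994-01-25 (when the determination is issued) are 1994-02-01 and 1994-02-21 respectively; done 1994-02-20 — within the window.
Step 2 — 10 and 43 days from 1994-03-05 (end of the 13-day response period, which began when the notice of appeal is served on 1994-02-20) are 1994-03-15 and 1994-04-17 respectively; done 1994-04-16 — within the window.
Step 3 — counting 20 days from 1994-04-23 (end of the 7-day hold period, which began when the filing fee is paid on 1994-04-16) gives a deadline of 1994-05-13; 1994-04-24 is within that limit.
Step 4 — counting 105 days from 1994-01-25 (when the determination is issued) gives a deadline of 1994-05-10; done 1994-05-09 — timely.
Step 5 — counting 34 days from 1994-05-09 (when the opening brief is filed) gives a deadline of 1994-06-12; completed 1994-06-11, before the deadline.
Step 6 — 7 and 37 days from 1994-06-20 (end of the 9-day objection period, which began when the brief is served on the agency on 1994-06-11) are 1994-06-27 and 1994-07-27 respectively; done 1994-07-26 — within the window.
Step 7 — counting 21 days from 1994-08-02 (end of the 7-day comment period, which began when the reply brief is filed on 1994-07-26) gives a deadline of 1994-08-23; 1994-08-11 is within that limit.

Yes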